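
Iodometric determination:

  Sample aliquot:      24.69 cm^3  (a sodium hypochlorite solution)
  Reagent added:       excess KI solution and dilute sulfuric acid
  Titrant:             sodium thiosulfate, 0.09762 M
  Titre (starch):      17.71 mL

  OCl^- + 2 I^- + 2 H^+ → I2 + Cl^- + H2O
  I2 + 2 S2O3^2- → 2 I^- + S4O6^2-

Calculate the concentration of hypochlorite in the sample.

n(S2O3^2-) = 0.01771 × 0.09762 = 1.729 × 10^-3 mol
n(I2) = n(S2O3^2-)/2 = 8.644 × 10^-4 mol
n(OCl^-) in the aliquot = 8.644 × 10^-4 mol (1:1 ratio)
[OCl^-] = 8.644 × 10^-4 / 0.02469 = 0.03501 mol/L

0.03501 M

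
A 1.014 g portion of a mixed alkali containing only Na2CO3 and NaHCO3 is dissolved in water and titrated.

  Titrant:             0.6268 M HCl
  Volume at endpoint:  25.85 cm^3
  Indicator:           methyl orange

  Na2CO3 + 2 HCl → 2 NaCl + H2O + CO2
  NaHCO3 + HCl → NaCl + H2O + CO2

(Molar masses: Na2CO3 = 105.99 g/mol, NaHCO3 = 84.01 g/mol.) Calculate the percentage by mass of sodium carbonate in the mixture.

n(HCl) = 0.02585 × 0.6268 = 0.01620 mol
Let x = n(Na2CO3), y = n(NaHCO3).
Titrant: 2x + 1y = 0.01620;  mass: 105.99x + 84.01y = 1.014
Solving, x = 5.597 × 10^-3 mol, y = 5.008 × 10^-3 mol
mass of Na2CO3 = 5.597 × 10^-3 × 105.99 = 0.5932 g
% Na2CO3 = 0.5932 / 1.014 × 100 = 58.51 %

58.51 %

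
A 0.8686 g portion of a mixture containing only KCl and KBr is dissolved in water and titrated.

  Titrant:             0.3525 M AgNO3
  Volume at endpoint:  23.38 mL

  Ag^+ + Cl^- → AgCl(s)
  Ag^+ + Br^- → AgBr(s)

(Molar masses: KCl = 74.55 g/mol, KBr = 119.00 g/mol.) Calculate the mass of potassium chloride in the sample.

n(AgNO3) = 0.02338 × 0.3525 = 8.241 × 10^-3 mol
Let x = n(KCl), y = n(KBr).
Titrant: 1x + 1y = 8.241 × 10^-3;  mass: 74.55x + 119.00y = 0.8686
Solving, x = 2.523 × 10^-3 mol, y = 5.719 × 10^-3 mol
mass of KCl = 2.523 × 10^-3 × 74.55 = 0.1881 g

0.1881 g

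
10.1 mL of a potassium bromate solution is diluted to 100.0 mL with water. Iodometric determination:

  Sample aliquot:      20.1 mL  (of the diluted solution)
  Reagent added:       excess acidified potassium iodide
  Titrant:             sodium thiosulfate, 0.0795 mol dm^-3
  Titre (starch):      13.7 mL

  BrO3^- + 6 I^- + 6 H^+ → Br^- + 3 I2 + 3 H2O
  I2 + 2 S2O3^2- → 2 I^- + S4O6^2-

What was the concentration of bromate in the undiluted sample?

n(S2O3^2-) = 0.0137 × 0.0795 = 1.09 × 10^-3 mol
n(I2) = n(S2O3^2-)/2 = 5.45 × 10^-4 mol
From the 1:3 ratio, n(BrO3^-) in the aliquot = 1/3 × 5.45 × 10^-4 = 1.82 × 10^-4 mol
[BrO3^-]_dilute = 1.82 × 10^-4 / 0.0201 = 0.00903 mol/L
[BrO3^-]_original = 0.00903 × 100.0/10.1 = 0.0894 mol/L

0.0894 mol/L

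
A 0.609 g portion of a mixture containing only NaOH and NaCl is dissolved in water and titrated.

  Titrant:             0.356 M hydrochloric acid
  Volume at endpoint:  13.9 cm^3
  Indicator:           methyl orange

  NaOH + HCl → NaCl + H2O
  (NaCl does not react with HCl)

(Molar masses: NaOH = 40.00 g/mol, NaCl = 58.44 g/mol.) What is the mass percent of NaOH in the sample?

32.5 %

n(HCl) = 0.0139 × 0.356 = 4.95 × 10^-3 mol
Let x = n(NaOH), y = n(NaCl).
Titrant: 1x = 4.95 × 10^-3;  mass: 40.00x + 58.44y = 0.609
Solving, x = 4.95 × 10^-3 mol, y = 7.03 × 10^-3 mol
mass of NaOH = 4.95 × 10^-3 × 40.00 = 0.198 g
% NaOH = 0.198 / 0.609 × 100 = 32.5 %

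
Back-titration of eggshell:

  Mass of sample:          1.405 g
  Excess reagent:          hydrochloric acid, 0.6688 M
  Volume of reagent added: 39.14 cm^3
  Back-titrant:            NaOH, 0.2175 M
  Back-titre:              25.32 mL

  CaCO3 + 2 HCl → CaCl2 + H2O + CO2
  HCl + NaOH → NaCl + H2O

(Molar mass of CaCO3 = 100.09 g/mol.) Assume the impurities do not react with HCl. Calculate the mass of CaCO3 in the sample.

1.034 g

n(HCl) added = 0.03914 × 0.6688 = 0.02618 mol
n(NaOH) used in back-titration = 0.02532 × 0.2175 = 5.507 × 10^-3 mol
n(HCl) left over = 5.507 × 10^-3 mol (1:1 ratio)
n(HCl) consumed by analyte = 0.02618 − 5.507 × 10^-3 = 0.02067 mol
From the 1:2 ratio, n(CaCO3) = 1/2 × 0.02067 = 0.01033 mol
mass of CaCO3 = 0.01033 × 100.09 = 1.034 g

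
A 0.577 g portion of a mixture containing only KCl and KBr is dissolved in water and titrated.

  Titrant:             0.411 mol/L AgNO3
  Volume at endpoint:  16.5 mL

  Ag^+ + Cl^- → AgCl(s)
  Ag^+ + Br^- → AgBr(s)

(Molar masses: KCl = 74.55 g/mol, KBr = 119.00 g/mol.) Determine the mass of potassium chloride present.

n(AgNO3) = 0.0165 × 0.411 = 6.78 × 10^-3 mol
Let x = n(KCl), y = n(KBr).
Titrant: 1x + 1y = 6.78 × 10^-3;  mass: 74.55x + 119.00y = 0.577
Solving, x = 5.17 × 10^-3 mol, y = 1.61 × 10^-3 mol
mass of KCl = 5.17 × 10^-3 × 74.55 = 0.386 g

0.386 g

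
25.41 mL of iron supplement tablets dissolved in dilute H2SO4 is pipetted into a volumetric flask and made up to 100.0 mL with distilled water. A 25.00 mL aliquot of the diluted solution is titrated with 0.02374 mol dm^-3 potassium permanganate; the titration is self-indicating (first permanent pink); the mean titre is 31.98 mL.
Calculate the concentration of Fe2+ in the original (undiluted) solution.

MnO4^- + 5 Fe^2+ + 8 H^+ → Mn^2+ + 5 Fe^3+ + 4 H2O
n(KMnO4) = 0.03198 × 0.02374 = 7.592 × 10^-4 mol
From the 5:1 ratio, n(Fe2+) in the aliquot = 5/1 × 7.592 × 10^-4 = 3.796 × 10^-3 mol
[Fe2+]_dilute = 3.796 × 10^-3 / 0.02500 = 0.1518 mol/L
Dilution factor = 100.0 / 25.41 = 3.935
[Fe2+]_stock = 0.1518 × 3.935 = 0.5976 mol/L

0.5976 mol/L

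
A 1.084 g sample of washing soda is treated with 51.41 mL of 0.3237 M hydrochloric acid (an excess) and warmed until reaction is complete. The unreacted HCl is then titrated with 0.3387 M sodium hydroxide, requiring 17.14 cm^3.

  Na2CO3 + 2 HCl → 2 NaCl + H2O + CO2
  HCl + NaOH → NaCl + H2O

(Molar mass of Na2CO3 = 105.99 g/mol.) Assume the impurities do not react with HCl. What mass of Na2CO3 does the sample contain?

0.5743 g

n(HCl) added = 0.05141 × 0.3237 = 0.01664 mol
n(NaOH) used in back-titration = 0.01714 × 0.3387 = 5.805 × 10^-3 mol
n(HCl) left over = 5.805 × 10^-3 mol (1:1 ratio)
n(HCl) consumed by analyte = 0.01664 − 5.805 × 10^-3 = 0.01084 mol
From the 1:2 ratio, n(Na2CO3) = 1/2 × 0.01084 = 5.418 × 10^-3 mol
mass of Na2CO3 = 5.418 × 10^-3 × 105.99 = 0.5743 g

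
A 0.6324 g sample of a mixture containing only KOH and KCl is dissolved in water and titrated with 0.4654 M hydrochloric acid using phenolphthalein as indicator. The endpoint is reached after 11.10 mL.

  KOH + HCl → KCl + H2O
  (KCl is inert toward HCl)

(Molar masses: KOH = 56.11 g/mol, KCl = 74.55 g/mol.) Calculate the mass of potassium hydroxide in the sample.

n(HCl) = 0.01110 × 0.4654 = 5.166 × 10^-3 mol
Let x = n(KOH), y = n(KCl).
Titrant: 1x = 5.166 × 10^-3;  mass: 56.11x + 74.55y = 0.6324
Solving, x = 5.166 × 10^-3 mol, y = 4.595 × 10^-3 mol
mass of KOH = 5.166 × 10^-3 × 56.11 = 0.2899 g

0.2899 g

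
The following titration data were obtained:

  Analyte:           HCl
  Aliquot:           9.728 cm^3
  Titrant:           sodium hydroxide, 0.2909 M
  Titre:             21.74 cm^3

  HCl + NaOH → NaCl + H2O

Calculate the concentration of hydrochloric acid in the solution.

n(NaOH) = 0.02174 L × 0.2909 mol/L = 6.324 × 10^-3 mol
n(HCl) = 6.324 × 10^-3 mol (1:1 mole ratio)
[HCl] = 6.324 × 10^-3 mol / 0.009728 L = 0.6501 mol/L

0.6501 M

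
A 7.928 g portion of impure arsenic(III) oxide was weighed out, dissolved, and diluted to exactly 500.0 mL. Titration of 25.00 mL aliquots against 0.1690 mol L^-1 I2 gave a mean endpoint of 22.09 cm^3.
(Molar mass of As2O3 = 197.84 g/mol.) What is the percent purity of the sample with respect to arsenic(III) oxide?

93.16 %

As2O3 + 2 I2 + 2 H2O → As2O5 + 4 HI
n(I2) per titration = 0.02209 × 0.1690 = 3.733 × 10^-3 mol
From the 1:2 ratio, n(As2O3) in each aliquot = 1/2 × 3.733 × 10^-3 = 1.867 × 10^-3 mol
n(As2O3) in the whole flask = 1.867 × 10^-3 × 500.0/25.00 = 0.03733 mol
mass of As2O3 = 0.03733 × 197.84 = 7.386 g
% As2O3 = 7.386 / 7.928 × 100 = 93.16 %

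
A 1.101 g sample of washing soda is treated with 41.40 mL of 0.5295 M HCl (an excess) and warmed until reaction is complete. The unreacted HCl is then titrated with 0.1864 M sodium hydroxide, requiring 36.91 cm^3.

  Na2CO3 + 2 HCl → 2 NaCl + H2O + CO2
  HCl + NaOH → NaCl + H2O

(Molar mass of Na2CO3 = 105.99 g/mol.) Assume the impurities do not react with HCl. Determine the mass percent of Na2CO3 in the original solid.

72.40 %

n(HCl) added = 0.04140 × 0.5295 = 0.02192 mol
n(NaOH) used in back-titration = 0.03691 × 0.1864 = 6.880 × 10^-3 mol
n(HCl) left over = 6.880 × 10^-3 mol (1:1 ratio)
n(HCl) consumed by analyte = 0.02192 − 6.880 × 10^-3 = 0.01504 mol
From the 1:2 ratio, n(Na2CO3) = 1/2 × 0.01504 = 7.521 × 10^-3 mol
mass of Na2CO3 = 7.521 × 10^-3 × 105.99 = 0.7971 g
% Na2CO3 = 0.7971 / 1.101 × 100 = 72.40 %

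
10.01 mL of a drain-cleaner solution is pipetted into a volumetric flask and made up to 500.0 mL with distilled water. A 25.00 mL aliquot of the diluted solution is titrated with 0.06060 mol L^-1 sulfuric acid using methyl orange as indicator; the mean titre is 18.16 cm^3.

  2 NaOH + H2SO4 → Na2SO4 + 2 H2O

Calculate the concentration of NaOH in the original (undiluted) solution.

n(H2SO4) = 0.01816 × 0.06060 = 1.100 × 10^-3 mol
From the 2:1 ratio, n(NaOH) in the aliquot = 2/1 × 1.100 × 10^-3 = 2.201 × 10^-3 mol
[NaOH]_dilute = 2.201 × 10^-3 / 0.02500 = 0.08804 mol/L
Dilution factor = 500.0 / 10.01 = 49.95
[NaOH]_stock = 0.08804 × 49.95 = 4.398 mol/L

4.398 mol/L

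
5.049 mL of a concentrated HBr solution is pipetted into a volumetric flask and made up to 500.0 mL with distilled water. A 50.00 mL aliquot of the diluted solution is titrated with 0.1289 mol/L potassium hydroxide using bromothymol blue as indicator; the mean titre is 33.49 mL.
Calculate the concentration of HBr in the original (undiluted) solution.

HBr + KOH → KBr + H2O
n(KOH) = 0.03349 × 0.1289 = 4.317 × 10^-3 mol
n(HBr) in the aliquot = 4.317 × 10^-3 mol (1:1 ratio)
[HBr]_dilute = 4.317 × 10^-3 / 0.05000 = 0.08634 mol/L
Dilution factor = 500.0 / 5.049 = 99.03
[HBr]_stock = 0.08634 × 99.03 = 8.550 mol/L

8.550 mol/L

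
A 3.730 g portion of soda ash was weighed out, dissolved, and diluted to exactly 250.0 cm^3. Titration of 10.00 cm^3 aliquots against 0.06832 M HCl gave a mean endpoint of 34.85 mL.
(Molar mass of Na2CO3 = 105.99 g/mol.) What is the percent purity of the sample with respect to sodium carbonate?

84.57 %

Na2CO3 + 2 HCl → 2 NaCl + H2O + CO2
n(HCl) per titration = 0.03485 × 0.06832 = 2.381 × 10^-3 mol
From the 1:2 ratio, n(Na2CO3) in each aliquot = 1/2 × 2.381 × 10^-3 = 1.190 × 10^-3 mol
n(Na2CO3) in the whole flask = 1.190 × 10^-3 × 250.0/10.00 = 0.02976 mol
mass of Na2CO3 = 0.02976 × 105.99 = 3.154 g
% Na2CO3 = 3.154 / 3.730 × 100 = 84.57 %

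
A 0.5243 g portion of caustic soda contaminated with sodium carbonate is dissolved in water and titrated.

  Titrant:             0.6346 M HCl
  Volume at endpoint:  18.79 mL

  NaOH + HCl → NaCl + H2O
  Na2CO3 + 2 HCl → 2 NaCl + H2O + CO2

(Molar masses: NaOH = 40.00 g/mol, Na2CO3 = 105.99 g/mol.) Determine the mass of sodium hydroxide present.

0.3313 g

n(HCl) = 0.01879 × 0.6346 = 0.01192 mol
Let x = n(NaOH), y = n(Na2CO3).
Titrant: 1x + 2y = 0.01192;  mass: 40.00x + 105.99y = 0.5243
Solving, x = 8.282 × 10^-3 mol, y = 1.821 × 10^-3 mol
mass of NaOH = 8.282 × 10^-3 × 40.00 = 0.3313 g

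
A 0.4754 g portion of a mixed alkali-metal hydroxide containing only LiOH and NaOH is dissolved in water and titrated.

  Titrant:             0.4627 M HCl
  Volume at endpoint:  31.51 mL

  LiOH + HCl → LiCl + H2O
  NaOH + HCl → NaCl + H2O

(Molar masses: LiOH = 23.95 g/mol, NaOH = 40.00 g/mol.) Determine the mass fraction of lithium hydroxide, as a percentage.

33.83 %

n(HCl) = 0.03151 × 0.4627 = 0.01458 mol
Let x = n(LiOH), y = n(NaOH).
Titrant: 1x + 1y = 0.01458;  mass: 23.95x + 40.00y = 0.4754
Solving, x = 6.716 × 10^-3 mol, y = 7.864 × 10^-3 mol
mass of LiOH = 6.716 × 10^-3 × 23.95 = 0.1608 g
% LiOH = 0.1608 / 0.4754 × 100 = 33.83 %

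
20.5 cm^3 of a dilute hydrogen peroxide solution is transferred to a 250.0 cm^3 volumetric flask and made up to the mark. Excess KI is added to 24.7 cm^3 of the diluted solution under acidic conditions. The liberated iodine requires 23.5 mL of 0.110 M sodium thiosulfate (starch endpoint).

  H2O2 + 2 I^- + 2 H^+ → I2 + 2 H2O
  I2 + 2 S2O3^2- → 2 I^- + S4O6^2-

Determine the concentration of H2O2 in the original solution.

0.638 M

n(S2O3^2-) = 0.0235 × 0.110 = 2.58 × 10^-3 mol
n(I2) = n(S2O3^2-)/2 = 1.29 × 10^-3 mol
n(H2O2) in the aliquot = 1.29 × 10^-3 mol (1:1 ratio)
[H2O2]_dilute = 1.29 × 10^-3 / 0.0247 = 0.0523 mol/L
[H2O2]_original = 0.0523 × 250.0/20.5 = 0.638 mol/L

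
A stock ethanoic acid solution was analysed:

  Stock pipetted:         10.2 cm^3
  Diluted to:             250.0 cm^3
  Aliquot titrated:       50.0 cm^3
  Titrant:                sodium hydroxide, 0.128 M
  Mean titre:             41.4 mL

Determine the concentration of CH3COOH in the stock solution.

2.60 M

CH3COOH + NaOH → CH3COONa + H2O
n(NaOH) = 0.0414 × 0.128 = 5.30 × 10^-3 mol
n(CH3COOH) in the aliquot = 5.30 × 10^-3 mol (1:1 ratio)
[CH3COOH]_dilute = 5.30 × 10^-3 / 0.0500 = 0.106 mol/L
Dilution factor = 250.0 / 10.2 = 24.51
[CH3COOH]_stock = 0.106 × 24.51 = 2.60 mol/L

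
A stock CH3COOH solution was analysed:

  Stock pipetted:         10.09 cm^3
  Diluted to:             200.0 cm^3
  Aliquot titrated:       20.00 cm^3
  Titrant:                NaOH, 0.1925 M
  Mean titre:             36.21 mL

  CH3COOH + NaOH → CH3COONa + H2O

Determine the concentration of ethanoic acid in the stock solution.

n(NaOH) = 0.03621 × 0.1925 = 6.970 × 10^-3 mol
n(CH3COOH) in the aliquot = 6.970 × 10^-3 mol (1:1 ratio)
[CH3COOH]_dilute = 6.970 × 10^-3 / 0.02000 = 0.3485 mol/L
Dilution factor = 200.0 / 10.09 = 19.82
[CH3COOH]_stock = 0.3485 × 19.82 = 6.908 mol/L

6.908 M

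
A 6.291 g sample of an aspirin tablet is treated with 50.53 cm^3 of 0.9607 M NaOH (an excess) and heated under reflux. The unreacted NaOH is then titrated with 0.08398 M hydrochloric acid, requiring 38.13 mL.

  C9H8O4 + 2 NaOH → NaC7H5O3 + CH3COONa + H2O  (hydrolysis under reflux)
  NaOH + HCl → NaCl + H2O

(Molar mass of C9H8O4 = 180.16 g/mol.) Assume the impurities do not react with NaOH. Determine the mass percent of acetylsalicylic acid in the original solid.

64.92 %

n(NaOH) added = 0.05053 × 0.9607 = 0.04854 mol
n(HCl) used in back-titration = 0.03813 × 0.08398 = 3.202 × 10^-3 mol
n(NaOH) left over = 3.202 × 10^-3 mol (1:1 ratio)
n(NaOH) consumed by analyte = 0.04854 − 3.202 × 10^-3 = 0.04534 mol
From the 1:2 ratio, n(C9H8O4) = 1/2 × 0.04534 = 0.02267 mol
mass of C9H8O4 = 0.02267 × 180.16 = 4.084 g
% C9H8O4 = 4.084 / 6.291 × 100 = 64.92 %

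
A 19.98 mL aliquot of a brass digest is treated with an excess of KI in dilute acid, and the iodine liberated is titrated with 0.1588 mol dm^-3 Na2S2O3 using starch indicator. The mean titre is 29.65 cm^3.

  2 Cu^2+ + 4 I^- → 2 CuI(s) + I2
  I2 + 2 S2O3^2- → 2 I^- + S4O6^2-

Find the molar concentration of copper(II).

n(S2O3^2-) = 0.02965 × 0.1588 = 4.708 × 10^-3 mol
n(I2) = n(S2O3^2-)/2 = 2.354 × 10^-3 mol
From the 2:1 ratio, n(Cu2+) in the aliquot = 2/1 × 2.354 × 10^-3 = 4.708 × 10^-3 mol
[Cu2+] = 4.708 × 10^-3 / 0.01998 = 0.2357 mol/L

0.2357 mol/L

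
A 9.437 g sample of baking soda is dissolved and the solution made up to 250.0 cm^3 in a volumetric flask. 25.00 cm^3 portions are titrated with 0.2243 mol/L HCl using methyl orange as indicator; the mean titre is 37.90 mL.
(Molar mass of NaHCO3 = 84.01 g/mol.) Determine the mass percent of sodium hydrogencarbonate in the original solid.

75.68 %

NaHCO3 + HCl → NaCl + H2O + CO2
n(HCl) per titration = 0.03790 × 0.2243 = 8.501 × 10^-3 mol
n(NaHCO3) in each aliquot = 8.501 × 10^-3 mol (1:1 ratio)
n(NaHCO3) in the whole flask = 8.501 × 10^-3 × 250.0/25.00 = 0.08501 mol
mass of NaHCO3 = 0.08501 × 84.01 = 7.142 g
% NaHCO3 = 7.142 / 9.437 × 100 = 75.68 %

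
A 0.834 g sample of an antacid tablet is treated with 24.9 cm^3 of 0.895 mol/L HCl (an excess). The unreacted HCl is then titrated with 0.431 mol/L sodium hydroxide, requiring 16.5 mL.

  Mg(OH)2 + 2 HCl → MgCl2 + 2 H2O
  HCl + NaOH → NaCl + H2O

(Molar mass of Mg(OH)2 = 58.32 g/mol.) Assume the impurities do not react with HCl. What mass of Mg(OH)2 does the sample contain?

n(HCl) added = 0.0249 × 0.895 = 0.0223 mol
n(NaOH) used in back-titration = 0.0165 × 0.431 = 7.11 × 10^-3 mol
n(HCl) left over = 7.11 × 10^-3 mol (1:1 ratio)
n(HCl) consumed by analyte = 0.0223 − 7.11 × 10^-3 = 0.0152 mol
From the 1:2 ratio, n(Mg(OH)2) = 1/2 × 0.0152 = 7.59 × 10^-3 mol
mass of Mg(OH)2 = 7.59 × 10^-3 × 58.32 = 0.442 g

0.442 g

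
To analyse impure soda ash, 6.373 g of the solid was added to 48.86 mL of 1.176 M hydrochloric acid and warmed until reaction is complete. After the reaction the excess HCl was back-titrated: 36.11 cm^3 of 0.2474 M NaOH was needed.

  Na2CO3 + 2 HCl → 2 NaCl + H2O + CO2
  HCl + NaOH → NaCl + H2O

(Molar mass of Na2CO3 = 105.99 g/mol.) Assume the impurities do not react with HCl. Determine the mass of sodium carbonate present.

2.572 g

n(HCl) added = 0.04886 × 1.176 = 0.05746 mol
n(NaOH) used in back-titration = 0.03611 × 0.2474 = 8.934 × 10^-3 mol
n(HCl) left over = 8.934 × 10^-3 mol (1:1 ratio)
n(HCl) consumed by analyte = 0.05746 − 8.934 × 10^-3 = 0.04853 mol
From the 1:2 ratio, n(Na2CO3) = 1/2 × 0.04853 = 0.02426 mol
mass of Na2CO3 = 0.02426 × 105.99 = 2.572 g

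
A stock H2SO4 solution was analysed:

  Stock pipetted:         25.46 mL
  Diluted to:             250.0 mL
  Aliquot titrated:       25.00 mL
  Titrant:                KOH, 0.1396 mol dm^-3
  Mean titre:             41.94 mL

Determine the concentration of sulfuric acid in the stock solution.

H2SO4 + 2 KOH → K2SO4 + 2 H2O
n(KOH) = 0.04194 × 0.1396 = 5.855 × 10^-3 mol
From the 1:2 ratio, n(H2SO4) in the aliquot = 1/2 × 5.855 × 10^-3 = 2.927 × 10^-3 mol
[H2SO4]_dilute = 2.927 × 10^-3 / 0.02500 = 0.1171 mol/L
Dilution factor = 250.0 / 25.46 = 9.819
[H2SO4]_stock = 0.1171 × 9.819 = 1.150 mol/L

1.150 mol/L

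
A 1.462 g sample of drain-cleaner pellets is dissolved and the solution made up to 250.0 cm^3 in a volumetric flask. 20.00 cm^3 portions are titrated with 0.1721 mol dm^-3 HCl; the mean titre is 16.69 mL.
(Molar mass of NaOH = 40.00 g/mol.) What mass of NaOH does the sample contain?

1.436 g

NaOH + HCl → NaCl + H2O
n(HCl) per titration = 0.01669 × 0.1721 = 2.872 × 10^-3 mol
n(NaOH) in each aliquot = 2.872 × 10^-3 mol (1:1 ratio)
n(NaOH) in the whole flask = 2.872 × 10^-3 × 250.0/20.00 = 0.03590 mol
mass of NaOH = 0.03590 × 40.00 = 1.436 g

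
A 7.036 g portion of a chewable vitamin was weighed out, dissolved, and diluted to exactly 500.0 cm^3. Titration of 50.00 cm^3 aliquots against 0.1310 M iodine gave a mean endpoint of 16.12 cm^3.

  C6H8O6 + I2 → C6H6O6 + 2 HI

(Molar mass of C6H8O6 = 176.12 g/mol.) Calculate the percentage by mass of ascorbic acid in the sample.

52.86 %

n(I2) per titration = 0.01612 × 0.1310 = 2.112 × 10^-3 mol
n(C6H8O6) in each aliquot = 2.112 × 10^-3 mol (1:1 ratio)
n(C6H8O6) in the whole flask = 2.112 × 10^-3 × 500.0/50.00 = 0.02112 mol
mass of C6H8O6 = 0.02112 × 176.12 = 3.719 g
% C6H8O6 = 3.719 / 7.036 × 100 = 52.86 %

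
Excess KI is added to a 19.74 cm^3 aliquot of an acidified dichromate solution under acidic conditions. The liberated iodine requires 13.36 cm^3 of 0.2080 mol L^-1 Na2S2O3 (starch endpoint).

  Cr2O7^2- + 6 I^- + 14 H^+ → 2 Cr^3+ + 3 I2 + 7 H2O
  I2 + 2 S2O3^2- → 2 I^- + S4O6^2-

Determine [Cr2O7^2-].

0.02346 mol/L

n(S2O3^2-) = 0.01336 × 0.2080 = 2.779 × 10^-3 mol
n(I2) = n(S2O3^2-)/2 = 1.389 × 10^-3 mol
From the 1:3 ratio, n(Cr2O7^2-) in the aliquot = 1/3 × 1.389 × 10^-3 = 4.631 × 10^-4 mol
[Cr2O7^2-] = 4.631 × 10^-4 / 0.01974 = 0.02346 mol/L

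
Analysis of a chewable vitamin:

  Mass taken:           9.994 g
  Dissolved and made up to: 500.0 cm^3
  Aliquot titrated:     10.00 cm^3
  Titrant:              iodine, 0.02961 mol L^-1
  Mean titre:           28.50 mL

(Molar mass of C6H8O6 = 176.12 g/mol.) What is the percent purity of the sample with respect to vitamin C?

C6H8O6 + I2 → C6H6O6 + 2 HI
n(I2) per titration = 0.02850 × 0.02961 = 8.439 × 10^-4 mol
n(C6H8O6) in each aliquot = 8.439 × 10^-4 mol (1:1 ratio)
n(C6H8O6) in the whole flask = 8.439 × 10^-4 × 500.0/10.00 = 0.04219 mol
mass of C6H8O6 = 0.04219 × 176.12 = 7.431 g
% C6H8O6 = 7.431 / 9.994 × 100 = 74.36 %

74.36 %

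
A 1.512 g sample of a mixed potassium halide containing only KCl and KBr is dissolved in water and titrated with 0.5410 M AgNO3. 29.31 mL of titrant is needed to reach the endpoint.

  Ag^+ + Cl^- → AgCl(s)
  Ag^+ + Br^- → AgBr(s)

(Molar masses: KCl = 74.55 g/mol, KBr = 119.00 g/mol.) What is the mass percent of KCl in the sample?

41.59 %

n(AgNO3) = 0.02931 × 0.5410 = 0.01586 mol
Let x = n(KCl), y = n(KBr).
Titrant: 1x + 1y = 0.01586;  mass: 74.55x + 119.00y = 1.512
Solving, x = 8.435 × 10^-3 mol, y = 7.421 × 10^-3 mol
mass of KCl = 8.435 × 10^-3 × 74.55 = 0.6289 g
% KCl = 0.6289 / 1.512 × 100 = 41.59 %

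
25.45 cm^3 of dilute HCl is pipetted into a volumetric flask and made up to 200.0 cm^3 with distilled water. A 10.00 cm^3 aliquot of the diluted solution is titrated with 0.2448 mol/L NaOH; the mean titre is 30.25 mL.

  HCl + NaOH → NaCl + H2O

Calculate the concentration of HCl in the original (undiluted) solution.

5.819 mol/L

n(NaOH) = 0.03025 × 0.2448 = 7.405 × 10^-3 mol
n(HCl) in the aliquot = 7.405 × 10^-3 mol (1:1 ratio)
[HCl]_dilute = 7.405 × 10^-3 / 0.01000 = 0.7405 mol/L
Dilution factor = 200.0 / 25.45 = 7.859
[HCl]_stock = 0.7405 × 7.859 = 5.819 mol/L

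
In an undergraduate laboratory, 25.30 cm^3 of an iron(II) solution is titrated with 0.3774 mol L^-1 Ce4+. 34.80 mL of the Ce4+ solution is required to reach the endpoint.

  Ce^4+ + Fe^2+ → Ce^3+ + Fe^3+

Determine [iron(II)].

0.5191 mol/L

n(Ce4+) = 0.03480 L × 0.3774 mol/L = 0.01313 mol
n(Fe2+) = 0.01313 mol (1:1 mole ratio)
[Fe2+] = 0.01313 mol / 0.02530 L = 0.5191 mol/L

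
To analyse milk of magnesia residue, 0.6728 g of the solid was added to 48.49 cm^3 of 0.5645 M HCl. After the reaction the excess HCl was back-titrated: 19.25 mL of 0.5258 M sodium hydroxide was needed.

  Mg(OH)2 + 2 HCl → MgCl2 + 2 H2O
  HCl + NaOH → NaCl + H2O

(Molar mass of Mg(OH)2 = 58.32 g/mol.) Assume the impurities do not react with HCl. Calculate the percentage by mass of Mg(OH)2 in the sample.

n(HCl) added = 0.04849 × 0.5645 = 0.02737 mol
n(NaOH) used in back-titration = 0.01925 × 0.5258 = 0.01012 mol
n(HCl) left over = 0.01012 mol (1:1 ratio)
n(HCl) consumed by analyte = 0.02737 − 0.01012 = 0.01725 mol
From the 1:2 ratio, n(Mg(OH)2) = 1/2 × 0.01725 = 8.625 × 10^-3 mol
mass of Mg(OH)2 = 8.625 × 10^-3 × 58.32 = 0.5030 g
% Mg(OH)2 = 0.5030 / 0.6728 × 100 = 74.77 %

74.77 %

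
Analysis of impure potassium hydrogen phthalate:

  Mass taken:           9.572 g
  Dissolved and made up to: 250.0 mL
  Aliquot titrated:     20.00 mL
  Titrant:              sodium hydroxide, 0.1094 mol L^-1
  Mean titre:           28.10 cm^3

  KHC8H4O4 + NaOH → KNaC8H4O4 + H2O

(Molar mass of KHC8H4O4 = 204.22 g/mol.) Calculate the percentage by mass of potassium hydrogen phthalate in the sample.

n(NaOH) per titration = 0.02810 × 0.1094 = 3.074 × 10^-3 mol
n(KHC8H4O4) in each aliquot = 3.074 × 10^-3 mol (1:1 ratio)
n(KHC8H4O4) in the whole flask = 3.074 × 10^-3 × 250.0/20.00 = 0.03843 mol
mass of KHC8H4O4 = 0.03843 × 204.22 = 7.848 g
% KHC8H4O4 = 7.848 / 9.572 × 100 = 81.98 %

81.98 %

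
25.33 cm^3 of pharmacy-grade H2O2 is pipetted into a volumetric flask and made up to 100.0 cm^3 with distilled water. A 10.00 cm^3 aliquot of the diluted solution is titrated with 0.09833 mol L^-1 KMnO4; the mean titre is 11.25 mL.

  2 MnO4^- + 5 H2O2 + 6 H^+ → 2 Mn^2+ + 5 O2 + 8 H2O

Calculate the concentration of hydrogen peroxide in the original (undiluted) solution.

n(KMnO4) = 0.01125 × 0.09833 = 1.106 × 10^-3 mol
From the 5:2 ratio, n(H2O2) in the aliquot = 5/2 × 1.106 × 10^-3 = 2.766 × 10^-3 mol
[H2O2]_dilute = 2.766 × 10^-3 / 0.01000 = 0.2766 mol/L
Dilution factor = 100.0 / 25.33 = 3.948
[H2O2]_stock = 0.2766 × 3.948 = 1.092 mol/L

1.092 mol/L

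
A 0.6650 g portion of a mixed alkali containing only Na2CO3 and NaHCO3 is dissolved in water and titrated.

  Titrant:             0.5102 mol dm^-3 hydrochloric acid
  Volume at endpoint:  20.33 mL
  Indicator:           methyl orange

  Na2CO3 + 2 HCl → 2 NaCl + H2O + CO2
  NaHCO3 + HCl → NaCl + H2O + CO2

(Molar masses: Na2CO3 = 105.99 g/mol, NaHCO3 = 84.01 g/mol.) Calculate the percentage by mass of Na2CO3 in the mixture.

n(HCl) = 0.02033 × 0.5102 = 0.01037 mol
Let x = n(Na2CO3), y = n(NaHCO3).
Titrant: 2x + 1y = 0.01037;  mass: 105.99x + 84.01y = 0.6650
Solving, x = 3.327 × 10^-3 mol, y = 3.718 × 10^-3 mol
mass of Na2CO3 = 3.327 × 10^-3 × 105.99 = 0.3526 g
% Na2CO3 = 0.3526 / 0.6650 × 100 = 53.03 %

53.03 %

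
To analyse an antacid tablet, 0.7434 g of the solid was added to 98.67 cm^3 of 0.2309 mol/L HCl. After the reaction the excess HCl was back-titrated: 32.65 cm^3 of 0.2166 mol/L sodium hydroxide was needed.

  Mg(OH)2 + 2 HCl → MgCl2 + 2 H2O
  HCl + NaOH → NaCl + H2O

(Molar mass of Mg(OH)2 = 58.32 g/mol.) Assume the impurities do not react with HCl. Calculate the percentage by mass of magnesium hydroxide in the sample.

61.63 %

n(HCl) added = 0.09867 × 0.2309 = 0.02278 mol
n(NaOH) used in back-titration = 0.03265 × 0.2166 = 7.072 × 10^-3 mol
n(HCl) left over = 7.072 × 10^-3 mol (1:1 ratio)
n(HCl) consumed by analyte = 0.02278 − 7.072 × 10^-3 = 0.01571 mol
From the 1:2 ratio, n(Mg(OH)2) = 1/2 × 0.01571 = 7.855 × 10^-3 mol
mass of Mg(OH)2 = 7.855 × 10^-3 × 58.32 = 0.4581 g
% Mg(OH)2 = 0.4581 / 0.7434 × 100 = 61.63 %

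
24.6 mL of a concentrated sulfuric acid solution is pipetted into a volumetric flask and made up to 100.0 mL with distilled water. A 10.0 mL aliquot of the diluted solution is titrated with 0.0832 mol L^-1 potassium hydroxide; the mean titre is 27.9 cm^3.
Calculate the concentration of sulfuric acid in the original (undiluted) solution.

0.472 mol/L

H2SO4 + 2 KOH → K2SO4 + 2 H2O
n(KOH) = 0.0279 × 0.0832 = 2.32 × 10^-3 mol
From the 1:2 ratio, n(H2SO4) in the aliquot = 1/2 × 2.32 × 10^-3 = 1.16 × 10^-3 mol
[H2SO4]_dilute = 1.16 × 10^-3 / 0.0100 = 0.116 mol/L
Dilution factor = 100.0 / 24.6 = 4.065
[H2SO4]_stock = 0.116 × 4.065 = 0.472 mol/L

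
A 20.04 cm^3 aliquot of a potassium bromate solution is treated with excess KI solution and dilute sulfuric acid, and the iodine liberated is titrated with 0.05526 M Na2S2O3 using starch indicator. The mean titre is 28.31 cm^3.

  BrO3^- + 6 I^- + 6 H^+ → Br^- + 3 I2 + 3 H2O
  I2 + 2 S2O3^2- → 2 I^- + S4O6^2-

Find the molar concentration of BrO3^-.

n(S2O3^2-) = 0.02831 × 0.05526 = 1.564 × 10^-3 mol
n(I2) = n(S2O3^2-)/2 = 7.822 × 10^-4 mol
From the 1:3 ratio, n(BrO3^-) in the aliquot = 1/3 × 7.822 × 10^-4 = 2.607 × 10^-4 mol
[BrO3^-] = 2.607 × 10^-4 / 0.02004 = 0.01301 mol/L

0.01301 M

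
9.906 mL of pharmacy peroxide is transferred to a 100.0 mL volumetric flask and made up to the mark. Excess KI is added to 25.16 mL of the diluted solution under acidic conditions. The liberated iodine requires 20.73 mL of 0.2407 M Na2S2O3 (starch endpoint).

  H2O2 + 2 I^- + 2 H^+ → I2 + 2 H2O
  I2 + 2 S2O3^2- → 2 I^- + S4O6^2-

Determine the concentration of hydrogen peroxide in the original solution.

1.001 M

n(S2O3^2-) = 0.02073 × 0.2407 = 4.990 × 10^-3 mol
n(I2) = n(S2O3^2-)/2 = 2.495 × 10^-3 mol
n(H2O2) in the aliquot = 2.495 × 10^-3 mol (1:1 ratio)
[H2O2]_dilute = 2.495 × 10^-3 / 0.02516 = 0.09916 mol/L
[H2O2]_original = 0.09916 × 100.0/9.906 = 1.001 mol/L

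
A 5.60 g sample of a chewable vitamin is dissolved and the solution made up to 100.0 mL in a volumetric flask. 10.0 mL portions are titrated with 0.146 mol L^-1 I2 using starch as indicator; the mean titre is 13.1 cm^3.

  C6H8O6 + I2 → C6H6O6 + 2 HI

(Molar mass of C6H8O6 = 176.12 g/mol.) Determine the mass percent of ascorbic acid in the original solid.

60.2 %

n(I2) per titration = 0.0131 × 0.146 = 1.91 × 10^-3 mol
n(C6H8O6) in each aliquot = 1.91 × 10^-3 mol (1:1 ratio)
n(C6H8O6) in the whole flask = 1.91 × 10^-3 × 100.0/10.0 = 0.0191 mol
mass of C6H8O6 = 0.0191 × 176.12 = 3.37 g
% C6H8O6 = 3.37 / 5.60 × 100 = 60.2 %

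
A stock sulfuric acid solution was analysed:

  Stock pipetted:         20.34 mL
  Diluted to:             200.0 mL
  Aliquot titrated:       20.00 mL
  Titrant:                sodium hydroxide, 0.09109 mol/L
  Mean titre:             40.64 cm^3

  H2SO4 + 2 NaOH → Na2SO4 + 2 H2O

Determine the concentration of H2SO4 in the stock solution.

n(NaOH) = 0.04064 × 0.09109 = 3.702 × 10^-3 mol
From the 1:2 ratio, n(H2SO4) in the aliquot = 1/2 × 3.702 × 10^-3 = 1.851 × 10^-3 mol
[H2SO4]_dilute = 1.851 × 10^-3 / 0.02000 = 0.09255 mol/L
Dilution factor = 200.0 / 20.34 = 9.833
[H2SO4]_stock = 0.09255 × 9.833 = 0.9100 mol/L

0.9100 mol/L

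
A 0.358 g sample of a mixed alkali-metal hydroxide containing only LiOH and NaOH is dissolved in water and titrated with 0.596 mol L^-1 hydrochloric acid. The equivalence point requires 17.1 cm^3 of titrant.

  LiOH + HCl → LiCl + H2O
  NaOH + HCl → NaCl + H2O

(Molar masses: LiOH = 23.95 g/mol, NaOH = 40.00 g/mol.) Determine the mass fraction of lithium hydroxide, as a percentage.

20.7 %

n(HCl) = 0.0171 × 0.596 = 0.0102 mol
Let x = n(LiOH), y = n(NaOH).
Titrant: 1x + 1y = 0.0102;  mass: 23.95x + 40.00y = 0.358
Solving, x = 3.09 × 10^-3 mol, y = 7.10 × 10^-3 mol
mass of LiOH = 3.09 × 10^-3 × 23.95 = 0.0741 g
% LiOH = 0.0741 / 0.358 × 100 = 20.7 %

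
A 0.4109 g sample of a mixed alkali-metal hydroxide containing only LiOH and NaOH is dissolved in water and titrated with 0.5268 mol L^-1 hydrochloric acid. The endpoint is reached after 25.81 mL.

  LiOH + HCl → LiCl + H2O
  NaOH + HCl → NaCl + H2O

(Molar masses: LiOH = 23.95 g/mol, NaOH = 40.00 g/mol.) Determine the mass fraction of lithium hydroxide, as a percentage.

48.29 %

n(HCl) = 0.02581 × 0.5268 = 0.01360 mol
Let x = n(LiOH), y = n(NaOH).
Titrant: 1x + 1y = 0.01360;  mass: 23.95x + 40.00y = 0.4109
Solving, x = 8.285 × 10^-3 mol, y = 5.312 × 10^-3 mol
mass of LiOH = 8.285 × 10^-3 × 23.95 = 0.1984 g
% LiOH = 0.1984 / 0.4109 × 100 = 48.29 %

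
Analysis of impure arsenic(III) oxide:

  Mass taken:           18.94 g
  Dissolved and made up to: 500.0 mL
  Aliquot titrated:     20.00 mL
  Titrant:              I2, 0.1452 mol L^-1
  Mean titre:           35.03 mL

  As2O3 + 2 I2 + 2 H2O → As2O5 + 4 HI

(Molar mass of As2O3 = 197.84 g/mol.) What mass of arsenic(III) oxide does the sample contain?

12.58 g

n(I2) per titration = 0.03503 × 0.1452 = 5.086 × 10^-3 mol
From the 1:2 ratio, n(As2O3) in each aliquot = 1/2 × 5.086 × 10^-3 = 2.543 × 10^-3 mol
n(As2O3) in the whole flask = 2.543 × 10^-3 × 500.0/20.00 = 0.06358 mol
mass of As2O3 = 0.06358 × 197.84 = 12.58 g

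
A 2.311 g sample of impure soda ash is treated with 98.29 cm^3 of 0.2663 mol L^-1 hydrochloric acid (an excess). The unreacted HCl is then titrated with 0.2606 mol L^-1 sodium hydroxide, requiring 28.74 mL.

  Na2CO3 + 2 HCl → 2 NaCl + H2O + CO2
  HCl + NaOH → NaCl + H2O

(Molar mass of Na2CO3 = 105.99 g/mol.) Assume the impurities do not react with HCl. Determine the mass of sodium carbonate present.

0.9902 g

n(HCl) added = 0.09829 × 0.2663 = 0.02617 mol
n(NaOH) used in back-titration = 0.02874 × 0.2606 = 7.490 × 10^-3 mol
n(HCl) left over = 7.490 × 10^-3 mol (1:1 ratio)
n(HCl) consumed by analyte = 0.02617 − 7.490 × 10^-3 = 0.01868 mol
From the 1:2 ratio, n(Na2CO3) = 1/2 × 0.01868 = 9.342 × 10^-3 mol
mass of Na2CO3 = 9.342 × 10^-3 × 105.99 = 0.9902 g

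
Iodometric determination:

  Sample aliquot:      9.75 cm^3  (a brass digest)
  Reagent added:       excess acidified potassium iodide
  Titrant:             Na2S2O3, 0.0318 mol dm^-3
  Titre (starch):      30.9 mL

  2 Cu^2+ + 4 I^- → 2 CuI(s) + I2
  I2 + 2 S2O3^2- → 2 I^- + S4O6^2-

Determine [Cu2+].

n(S2O3^2-) = 0.0309 × 0.0318 = 9.83 × 10^-4 mol
n(I2) = n(S2O3^2-)/2 = 4.91 × 10^-4 mol
From the 2:1 ratio, n(Cu2+) in the aliquot = 2/1 × 4.91 × 10^-4 = 9.83 × 10^-4 mol
[Cu2+] = 9.83 × 10^-4 / 0.00975 = 0.101 mol/L

0.101 mol/L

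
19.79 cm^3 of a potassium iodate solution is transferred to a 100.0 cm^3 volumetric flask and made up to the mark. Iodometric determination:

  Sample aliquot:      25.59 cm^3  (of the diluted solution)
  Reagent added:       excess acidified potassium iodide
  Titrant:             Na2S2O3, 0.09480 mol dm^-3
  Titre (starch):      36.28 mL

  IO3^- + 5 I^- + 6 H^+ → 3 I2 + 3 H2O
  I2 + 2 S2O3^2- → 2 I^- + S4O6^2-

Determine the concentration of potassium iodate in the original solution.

0.1132 mol/L

n(S2O3^2-) = 0.03628 × 0.09480 = 3.439 × 10^-3 mol
n(I2) = n(S2O3^2-)/2 = 1.720 × 10^-3 mol
From the 1:3 ratio, n(IO3^-) in the aliquot = 1/3 × 1.720 × 10^-3 = 5.732 × 10^-4 mol
[IO3^-]_dilute = 5.732 × 10^-4 / 0.02559 = 0.02240 mol/L
[IO3^-]_original = 0.02240 × 100.0/19.79 = 0.1132 mol/L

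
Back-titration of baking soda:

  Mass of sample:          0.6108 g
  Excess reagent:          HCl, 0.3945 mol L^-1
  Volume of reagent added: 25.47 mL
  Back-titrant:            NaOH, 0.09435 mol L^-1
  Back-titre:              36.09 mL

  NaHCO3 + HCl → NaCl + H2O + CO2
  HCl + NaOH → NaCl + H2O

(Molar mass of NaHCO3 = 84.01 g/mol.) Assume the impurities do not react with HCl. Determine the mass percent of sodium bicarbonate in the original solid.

91.37 %

n(HCl) added = 0.02547 × 0.3945 = 0.01005 mol
n(NaOH) used in back-titration = 0.03609 × 0.09435 = 3.405 × 10^-3 mol
n(HCl) left over = 3.405 × 10^-3 mol (1:1 ratio)
n(HCl) consumed by analyte = 0.01005 − 3.405 × 10^-3 = 6.643 × 10^-3 mol
n(NaHCO3) = 6.643 × 10^-3 mol (1:1 ratio)
mass of NaHCO3 = 6.643 × 10^-3 × 84.01 = 0.5581 g
% NaHCO3 = 0.5581 / 0.6108 × 100 = 91.37 %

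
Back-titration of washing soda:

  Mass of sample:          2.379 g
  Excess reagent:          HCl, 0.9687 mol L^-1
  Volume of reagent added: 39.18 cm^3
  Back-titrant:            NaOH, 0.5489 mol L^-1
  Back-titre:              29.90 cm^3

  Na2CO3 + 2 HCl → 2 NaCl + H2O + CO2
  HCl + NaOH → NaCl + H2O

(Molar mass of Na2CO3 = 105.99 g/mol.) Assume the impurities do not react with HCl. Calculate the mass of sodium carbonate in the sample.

1.142 g

n(HCl) added = 0.03918 × 0.9687 = 0.03795 mol
n(NaOH) used in back-titration = 0.02990 × 0.5489 = 0.01641 mol
n(HCl) left over = 0.01641 mol (1:1 ratio)
n(HCl) consumed by analyte = 0.03795 − 0.01641 = 0.02154 mol
From the 1:2 ratio, n(Na2CO3) = 1/2 × 0.02154 = 0.01077 mol
mass of Na2CO3 = 0.01077 × 105.99 = 1.142 g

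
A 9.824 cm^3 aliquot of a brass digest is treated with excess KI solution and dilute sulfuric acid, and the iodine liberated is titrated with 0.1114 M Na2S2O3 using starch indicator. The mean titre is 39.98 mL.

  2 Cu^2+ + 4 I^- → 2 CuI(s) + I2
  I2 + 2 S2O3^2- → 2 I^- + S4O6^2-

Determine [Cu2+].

n(S2O3^2-) = 0.03998 × 0.1114 = 4.454 × 10^-3 mol
n(I2) = n(S2O3^2-)/2 = 2.227 × 10^-3 mol
From the 2:1 ratio, n(Cu2+) in the aliquot = 2/1 × 2.227 × 10^-3 = 4.454 × 10^-3 mol
[Cu2+] = 4.454 × 10^-3 / 0.009824 = 0.4534 mol/L

0.4534 M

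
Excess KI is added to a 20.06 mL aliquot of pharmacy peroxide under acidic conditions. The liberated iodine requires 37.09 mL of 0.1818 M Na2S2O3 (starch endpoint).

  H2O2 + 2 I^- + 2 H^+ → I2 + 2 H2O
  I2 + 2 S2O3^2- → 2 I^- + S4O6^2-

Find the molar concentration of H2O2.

0.1681 M

n(S2O3^2-) = 0.03709 × 0.1818 = 6.743 × 10^-3 mol
n(I2) = n(S2O3^2-)/2 = 3.371 × 10^-3 mol
n(H2O2) in the aliquot = 3.371 × 10^-3 mol (1:1 ratio)
[H2O2] = 3.371 × 10^-3 / 0.02006 = 0.1681 mol/L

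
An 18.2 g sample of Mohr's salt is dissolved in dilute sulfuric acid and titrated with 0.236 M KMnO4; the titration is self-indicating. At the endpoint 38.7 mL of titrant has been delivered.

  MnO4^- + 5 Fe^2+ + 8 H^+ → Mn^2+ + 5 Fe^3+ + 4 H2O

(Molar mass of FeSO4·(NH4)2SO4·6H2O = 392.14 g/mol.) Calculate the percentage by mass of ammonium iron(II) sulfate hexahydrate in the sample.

98.4 %

n(KMnO4) = 0.0387 L × 0.236 mol/L = 9.13 × 10^-3 mol
From the 5:1 ratio, n(FeSO4·(NH4)2SO4·6H2O) = 5/1 × 9.13 × 10^-3 = 0.0457 mol
mass of FeSO4·(NH4)2SO4·6H2O = 0.0457 × 392.14 g/mol = 17.9 g
% FeSO4·(NH4)2SO4·6H2O = 17.9 / 18.2 × 100 = 98.4 %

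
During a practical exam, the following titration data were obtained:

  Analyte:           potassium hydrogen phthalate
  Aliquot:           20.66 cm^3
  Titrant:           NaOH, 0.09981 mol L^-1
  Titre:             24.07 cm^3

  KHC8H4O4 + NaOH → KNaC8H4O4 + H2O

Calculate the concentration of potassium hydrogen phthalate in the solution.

n(NaOH) = 0.02407 L × 0.09981 mol/L = 2.402 × 10^-3 mol
n(KHC8H4O4) = 2.402 × 10^-3 mol (1:1 mole ratio)
[KHC8H4O4] = 2.402 × 10^-3 mol / 0.02066 L = 0.1163 mol/L

0.1163 mol/L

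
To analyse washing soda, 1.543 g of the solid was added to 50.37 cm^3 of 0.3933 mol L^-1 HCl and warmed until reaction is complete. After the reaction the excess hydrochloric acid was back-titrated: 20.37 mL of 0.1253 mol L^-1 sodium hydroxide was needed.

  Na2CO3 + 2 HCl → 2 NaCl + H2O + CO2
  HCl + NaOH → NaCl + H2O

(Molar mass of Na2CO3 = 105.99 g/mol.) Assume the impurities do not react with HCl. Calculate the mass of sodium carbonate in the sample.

n(HCl) added = 0.05037 × 0.3933 = 0.01981 mol
n(NaOH) used in back-titration = 0.02037 × 0.1253 = 2.552 × 10^-3 mol
n(HCl) left over = 2.552 × 10^-3 mol (1:1 ratio)
n(HCl) consumed by analyte = 0.01981 − 2.552 × 10^-3 = 0.01726 mol
From the 1:2 ratio, n(Na2CO3) = 1/2 × 0.01726 = 8.629 × 10^-3 mol
mass of Na2CO3 = 8.629 × 10^-3 × 105.99 = 0.9146 g

0.9146 g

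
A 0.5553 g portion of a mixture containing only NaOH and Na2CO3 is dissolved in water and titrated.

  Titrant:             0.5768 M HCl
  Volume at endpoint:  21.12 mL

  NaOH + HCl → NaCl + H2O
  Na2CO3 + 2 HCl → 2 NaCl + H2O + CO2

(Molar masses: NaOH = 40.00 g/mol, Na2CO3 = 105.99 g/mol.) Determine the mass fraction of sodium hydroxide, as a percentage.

n(HCl) = 0.02112 × 0.5768 = 0.01218 mol
Let x = n(NaOH), y = n(Na2CO3).
Titrant: 1x + 2y = 0.01218;  mass: 40.00x + 105.99y = 0.5553
Solving, x = 6.948 × 10^-3 mol, y = 2.617 × 10^-3 mol
mass of NaOH = 6.948 × 10^-3 × 40.00 = 0.2779 g
% NaOH = 0.2779 / 0.5553 × 100 = 50.05 %

50.05 %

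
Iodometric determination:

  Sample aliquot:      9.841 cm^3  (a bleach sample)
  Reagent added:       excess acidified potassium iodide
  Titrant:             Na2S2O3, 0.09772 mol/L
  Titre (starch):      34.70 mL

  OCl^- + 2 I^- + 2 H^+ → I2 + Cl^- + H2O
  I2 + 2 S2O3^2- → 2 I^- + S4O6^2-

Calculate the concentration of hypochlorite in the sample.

n(S2O3^2-) = 0.03470 × 0.09772 = 3.391 × 10^-3 mol
n(I2) = n(S2O3^2-)/2 = 1.695 × 10^-3 mol
n(OCl^-) in the aliquot = 1.695 × 10^-3 mol (1:1 ratio)
[OCl^-] = 1.695 × 10^-3 / 0.009841 = 0.1723 mol/L

0.1723 mol/L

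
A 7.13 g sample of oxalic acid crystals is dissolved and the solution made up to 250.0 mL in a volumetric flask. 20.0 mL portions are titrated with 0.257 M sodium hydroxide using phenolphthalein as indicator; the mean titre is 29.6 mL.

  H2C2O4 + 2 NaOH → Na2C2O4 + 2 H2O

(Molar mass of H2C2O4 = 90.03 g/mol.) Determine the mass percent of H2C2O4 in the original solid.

60.0 %

n(NaOH) per titration = 0.0296 × 0.257 = 7.61 × 10^-3 mol
From the 1:2 ratio, n(H2C2O4) in each aliquot = 1/2 × 7.61 × 10^-3 = 3.80 × 10^-3 mol
n(H2C2O4) in the whole flask = 3.80 × 10^-3 × 250.0/20.0 = 0.0475 mol
mass of H2C2O4 = 0.0475 × 90.03 = 4.28 g
% H2C2O4 = 4.28 / 7.13 × 100 = 60.0 %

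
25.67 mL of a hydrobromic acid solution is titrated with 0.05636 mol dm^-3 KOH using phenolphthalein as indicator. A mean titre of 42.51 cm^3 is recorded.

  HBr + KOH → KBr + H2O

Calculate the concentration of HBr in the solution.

0.09333 mol/L

n(KOH) = 0.04251 L × 0.05636 mol/L = 2.396 × 10^-3 mol
n(HBr) = 2.396 × 10^-3 mol (1:1 mole ratio)
[HBr] = 2.396 × 10^-3 mol / 0.02567 L = 0.09333 mol/L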